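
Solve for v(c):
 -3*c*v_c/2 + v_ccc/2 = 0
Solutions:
 v(c) = C1 + Integral(C2*airyai(3^(1/3)*c) + C3*airybi(3^(1/3)*c), c)


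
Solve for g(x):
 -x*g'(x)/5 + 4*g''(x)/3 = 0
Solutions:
 g(x) = C1 + C2*erfi(sqrt(30)*x/20)


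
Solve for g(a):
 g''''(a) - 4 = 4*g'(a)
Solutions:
 g(a) = C1 + C4*exp(2^(2/3)*a) - a + (C2*sin(2^(2/3)*sqrt(3)*a/2) + C3*cos(2^(2/3)*sqrt(3)*a/2))*exp(-2^(2/3)*a/2)


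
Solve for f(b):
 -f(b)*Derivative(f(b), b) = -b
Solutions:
 f(b) = -sqrt(C1 + b^2)
 f(b) = sqrt(C1 + b^2)


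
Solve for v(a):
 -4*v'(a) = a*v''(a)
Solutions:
 v(a) = C1 + C2/a^3


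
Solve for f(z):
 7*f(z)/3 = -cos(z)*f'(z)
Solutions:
 f(z) = C1*(sin(z) - 1)^(7/6)/(sin(z) + 1)^(7/6)


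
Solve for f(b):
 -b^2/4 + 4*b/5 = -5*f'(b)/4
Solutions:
 f(b) = C1 + b^3/15 - 8*b^2/25


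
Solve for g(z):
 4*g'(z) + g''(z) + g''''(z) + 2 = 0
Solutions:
 g(z) = C1 + C2*exp(-3^(1/3)*z*(-(18 + sqrt(327))^(1/3) + 3^(1/3)/(18 + sqrt(327))^(1/3))/6)*sin(3^(1/6)*z*(3/(18 + sqrt(327))^(1/3) + 3^(2/3)*(18 + sqrt(327))^(1/3))/6) + C3*exp(-3^(1/3)*z*(-(18 + sqrt(327))^(1/3) + 3^(1/3)/(18 + sqrt(327))^(1/3))/6)*cos(3^(1/6)*z*(3/(18 + sqrt(327))^(1/3) + 3^(2/3)*(18 + sqrt(327))^(1/3))/6) + C4*exp(3^(1/3)*z*(-(18 + sqrt(327))^(1/3) + 3^(1/3)/(18 + sqrt(327))^(1/3))/3) - z/2


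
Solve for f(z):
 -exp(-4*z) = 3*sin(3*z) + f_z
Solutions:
 f(z) = C1 + cos(3*z) + exp(-4*z)/4


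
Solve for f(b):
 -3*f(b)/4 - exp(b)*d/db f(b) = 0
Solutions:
 f(b) = C1*exp(3*exp(-b)/4)


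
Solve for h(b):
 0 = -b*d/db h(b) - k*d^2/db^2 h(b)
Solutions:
 h(b) = C1 + C2*sqrt(k)*erf(sqrt(2)*b*sqrt(1/k)/2)


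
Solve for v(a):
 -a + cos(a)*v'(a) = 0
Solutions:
 v(a) = C1 + Integral(a/cos(a), a)


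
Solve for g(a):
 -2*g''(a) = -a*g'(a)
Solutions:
 g(a) = C1 + C2*erfi(a/2)


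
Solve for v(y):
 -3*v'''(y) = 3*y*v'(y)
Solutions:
 v(y) = C1 + Integral(C2*airyai(-y) + C3*airybi(-y), y)


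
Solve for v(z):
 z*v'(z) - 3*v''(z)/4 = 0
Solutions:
 v(z) = C1 + C2*erfi(sqrt(6)*z/3)


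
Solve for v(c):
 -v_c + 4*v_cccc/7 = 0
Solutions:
 v(c) = C1 + C4*exp(14^(1/3)*c/2) + (C2*sin(14^(1/3)*sqrt(3)*c/4) + C3*cos(14^(1/3)*sqrt(3)*c/4))*exp(-14^(1/3)*c/4)


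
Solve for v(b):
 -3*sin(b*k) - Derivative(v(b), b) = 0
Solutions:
 v(b) = C1 + 3*cos(b*k)/k


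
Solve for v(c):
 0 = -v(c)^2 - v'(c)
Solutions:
 v(c) = 1/(C1 + c)


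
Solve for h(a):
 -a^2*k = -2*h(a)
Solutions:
 h(a) = a^2*k/2


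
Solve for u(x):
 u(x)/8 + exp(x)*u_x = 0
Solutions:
 u(x) = C1*exp(exp(-x)/8)


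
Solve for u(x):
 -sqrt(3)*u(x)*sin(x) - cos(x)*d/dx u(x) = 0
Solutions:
 u(x) = C1*cos(x)^(sqrt(3))


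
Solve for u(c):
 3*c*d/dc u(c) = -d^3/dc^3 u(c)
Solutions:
 u(c) = C1 + Integral(C2*airyai(-3^(1/3)*c) + C3*airybi(-3^(1/3)*c), c)


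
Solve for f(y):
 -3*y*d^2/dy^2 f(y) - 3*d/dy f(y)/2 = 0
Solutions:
 f(y) = C1 + C2*sqrt(y)


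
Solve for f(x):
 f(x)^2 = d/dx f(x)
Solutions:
 f(x) = -1/(C1 + x)


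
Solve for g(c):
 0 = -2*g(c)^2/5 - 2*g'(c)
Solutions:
 g(c) = 5/(C1 + c)


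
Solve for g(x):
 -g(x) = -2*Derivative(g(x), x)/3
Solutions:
 g(x) = C1*exp(3*x/2)


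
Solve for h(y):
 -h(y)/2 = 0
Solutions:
 h(y) = 0


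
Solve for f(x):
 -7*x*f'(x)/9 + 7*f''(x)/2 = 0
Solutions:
 f(x) = C1 + C2*erfi(x/3)


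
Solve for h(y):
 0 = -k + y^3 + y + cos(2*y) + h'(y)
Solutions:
 h(y) = C1 + k*y - y^4/4 - y^2/2 - sin(2*y)/2


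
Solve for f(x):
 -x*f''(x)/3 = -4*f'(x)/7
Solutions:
 f(x) = C1 + C2*x^(19/7)


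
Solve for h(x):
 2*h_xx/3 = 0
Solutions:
 h(x) = C1 + C2*x


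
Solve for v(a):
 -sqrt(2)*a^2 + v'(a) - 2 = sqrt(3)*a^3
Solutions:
 v(a) = C1 + sqrt(3)*a^4/4 + sqrt(2)*a^3/3 + 2*a


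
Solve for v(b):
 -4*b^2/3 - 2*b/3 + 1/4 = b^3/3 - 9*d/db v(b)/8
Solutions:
 v(b) = C1 + 2*b^4/27 + 32*b^3/81 + 8*b^2/27 - 2*b/9


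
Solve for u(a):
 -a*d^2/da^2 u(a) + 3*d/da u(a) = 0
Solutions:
 u(a) = C1 + C2*a^4


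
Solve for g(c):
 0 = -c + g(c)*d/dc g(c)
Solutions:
 g(c) = -sqrt(C1 + c^2)
 g(c) = sqrt(C1 + c^2)


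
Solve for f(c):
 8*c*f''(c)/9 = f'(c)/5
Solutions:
 f(c) = C1 + C2*c^(49/40)


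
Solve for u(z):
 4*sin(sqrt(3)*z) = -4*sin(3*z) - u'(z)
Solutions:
 u(z) = C1 + 4*cos(3*z)/3 + 4*sqrt(3)*cos(sqrt(3)*z)/3


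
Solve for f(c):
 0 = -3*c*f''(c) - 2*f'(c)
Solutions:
 f(c) = C1 + C2*c^(1/3)


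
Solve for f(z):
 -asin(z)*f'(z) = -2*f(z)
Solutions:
 f(z) = C1*exp(2*Integral(1/asin(z), z))


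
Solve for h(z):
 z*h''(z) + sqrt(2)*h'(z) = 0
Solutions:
 h(z) = C1 + C2*z^(1 - sqrt(2))


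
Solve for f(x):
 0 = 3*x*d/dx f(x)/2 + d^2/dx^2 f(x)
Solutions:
 f(x) = C1 + C2*erf(sqrt(3)*x/2)


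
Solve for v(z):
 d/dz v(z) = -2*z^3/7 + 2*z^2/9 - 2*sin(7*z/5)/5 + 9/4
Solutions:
 v(z) = C1 - z^4/14 + 2*z^3/27 + 9*z/4 + 2*cos(7*z/5)/7


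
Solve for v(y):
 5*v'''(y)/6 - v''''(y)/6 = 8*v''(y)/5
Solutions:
 v(y) = C1 + C2*y + (C3*sin(sqrt(335)*y/10) + C4*cos(sqrt(335)*y/10))*exp(5*y/2)


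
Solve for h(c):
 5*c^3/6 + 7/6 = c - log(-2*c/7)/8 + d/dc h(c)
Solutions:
 h(c) = C1 + 5*c^4/24 - c^2/2 + c*log(-c)/8 + c*(-3*log(7) + 3*log(2) + 25)/24


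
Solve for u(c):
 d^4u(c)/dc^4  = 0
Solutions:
 u(c) = C1 + C2*c + C3*c^2 + C4*c^3


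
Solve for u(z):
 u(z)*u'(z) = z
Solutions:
 u(z) = -sqrt(C1 + z^2)
 u(z) = sqrt(C1 + z^2)


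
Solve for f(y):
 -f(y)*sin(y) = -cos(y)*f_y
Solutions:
 f(y) = C1/cos(y)


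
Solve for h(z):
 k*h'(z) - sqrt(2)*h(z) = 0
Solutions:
 h(z) = C1*exp(sqrt(2)*z/k)


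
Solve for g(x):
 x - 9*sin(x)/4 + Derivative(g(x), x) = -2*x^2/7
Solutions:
 g(x) = C1 - 2*x^3/21 - x^2/2 - 9*cos(x)/4


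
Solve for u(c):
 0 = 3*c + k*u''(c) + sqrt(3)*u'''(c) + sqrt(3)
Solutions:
 u(c) = C1 + C2*c + C3*exp(-sqrt(3)*c*k/3) - c^3/(2*k) + sqrt(3)*c^2*(-1 + 3/k)/(2*k)


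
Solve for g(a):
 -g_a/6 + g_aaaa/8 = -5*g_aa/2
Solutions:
 g(a) = C1 + C2*exp(6^(1/3)*a*(-(3 + sqrt(6009))^(1/3) + 10*6^(1/3)/(3 + sqrt(6009))^(1/3))/6)*sin(2^(1/3)*3^(1/6)*a*(5*2^(1/3)/(3 + sqrt(6009))^(1/3) + 3^(2/3)*(3 + sqrt(6009))^(1/3)/6)) + C3*exp(6^(1/3)*a*(-(3 + sqrt(6009))^(1/3) + 10*6^(1/3)/(3 + sqrt(6009))^(1/3))/6)*cos(2^(1/3)*3^(1/6)*a*(5*2^(1/3)/(3 + sqrt(6009))^(1/3) + 3^(2/3)*(3 + sqrt(6009))^(1/3)/6)) + C4*exp(-6^(1/3)*a*(-(3 + sqrt(6009))^(1/3) + 10*6^(1/3)/(3 + sqrt(6009))^(1/3))/3)


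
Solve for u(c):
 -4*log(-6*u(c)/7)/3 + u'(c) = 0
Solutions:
 -3*Integral(1/(log(-_y) - log(7) + log(6)), (_y, u(c)))/4 = C1 - c


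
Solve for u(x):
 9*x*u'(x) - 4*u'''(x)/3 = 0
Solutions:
 u(x) = C1 + Integral(C2*airyai(3*2^(1/3)*x/2) + C3*airybi(3*2^(1/3)*x/2), x)


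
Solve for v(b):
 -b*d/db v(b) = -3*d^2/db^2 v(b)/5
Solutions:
 v(b) = C1 + C2*erfi(sqrt(30)*b/6)


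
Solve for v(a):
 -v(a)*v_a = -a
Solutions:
 v(a) = -sqrt(C1 + a^2)
 v(a) = sqrt(C1 + a^2)


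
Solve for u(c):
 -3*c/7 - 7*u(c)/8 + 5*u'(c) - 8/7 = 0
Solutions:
 u(c) = C1*exp(7*c/40) - 24*c/49 - 1408/343


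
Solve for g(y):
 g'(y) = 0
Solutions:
 g(y) = C1


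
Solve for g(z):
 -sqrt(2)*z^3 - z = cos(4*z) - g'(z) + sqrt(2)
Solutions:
 g(z) = C1 + sqrt(2)*z^4/4 + z^2/2 + sqrt(2)*z + sin(4*z)/4


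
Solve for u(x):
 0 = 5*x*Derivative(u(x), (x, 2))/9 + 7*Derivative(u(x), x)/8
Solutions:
 u(x) = C1 + C2/x^(23/40)


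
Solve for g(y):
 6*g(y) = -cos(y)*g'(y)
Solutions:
 g(y) = C1*(sin(y)^3 - 3*sin(y)^2 + 3*sin(y) - 1)/(sin(y)^3 + 3*sin(y)^2 + 3*sin(y) + 1)


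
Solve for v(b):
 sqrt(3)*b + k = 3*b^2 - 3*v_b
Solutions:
 v(b) = C1 + b^3/3 - sqrt(3)*b^2/6 - b*k/3


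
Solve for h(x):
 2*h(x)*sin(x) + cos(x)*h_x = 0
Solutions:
 h(x) = C1*cos(x)^2


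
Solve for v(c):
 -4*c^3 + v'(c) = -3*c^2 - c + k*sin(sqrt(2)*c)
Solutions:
 v(c) = C1 + c^4 - c^3 - c^2/2 - sqrt(2)*k*cos(sqrt(2)*c)/2


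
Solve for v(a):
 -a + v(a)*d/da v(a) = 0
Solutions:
 v(a) = -sqrt(C1 + a^2)
 v(a) = sqrt(C1 + a^2)


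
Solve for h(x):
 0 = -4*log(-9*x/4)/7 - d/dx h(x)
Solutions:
 h(x) = C1 - 4*x*log(-x)/7 + 4*x*(-2*log(3) + 1 + 2*log(2))/7


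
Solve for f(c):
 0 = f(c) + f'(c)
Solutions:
 f(c) = C1*exp(-c)


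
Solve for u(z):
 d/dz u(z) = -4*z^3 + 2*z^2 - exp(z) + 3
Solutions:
 u(z) = C1 - z^4 + 2*z^3/3 + 3*z - exp(z)


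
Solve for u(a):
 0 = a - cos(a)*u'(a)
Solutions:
 u(a) = C1 + Integral(a/cos(a), a)


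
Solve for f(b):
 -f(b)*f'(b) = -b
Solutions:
 f(b) = -sqrt(C1 + b^2)
 f(b) = sqrt(C1 + b^2)


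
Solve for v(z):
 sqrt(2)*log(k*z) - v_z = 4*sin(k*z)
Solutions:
 v(z) = C1 + sqrt(2)*z*(log(k*z) - 1) - 4*Piecewise((-cos(k*z)/k, Ne(k, 0)), (0, True))


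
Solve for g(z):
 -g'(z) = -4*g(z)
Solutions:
 g(z) = C1*exp(4*z)


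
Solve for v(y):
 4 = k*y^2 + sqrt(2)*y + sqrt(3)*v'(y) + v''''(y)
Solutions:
 v(y) = C1 + C4*exp(-3^(1/6)*y) - sqrt(3)*k*y^3/9 - sqrt(6)*y^2/6 + 4*sqrt(3)*y/3 + (C2*sin(3^(2/3)*y/2) + C3*cos(3^(2/3)*y/2))*exp(3^(1/6)*y/2)


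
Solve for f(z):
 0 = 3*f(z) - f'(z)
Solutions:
 f(z) = C1*exp(3*z)


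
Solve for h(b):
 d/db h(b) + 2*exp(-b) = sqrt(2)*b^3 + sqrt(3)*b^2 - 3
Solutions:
 h(b) = C1 + sqrt(2)*b^4/4 + sqrt(3)*b^3/3 - 3*b + 2*exp(-b)


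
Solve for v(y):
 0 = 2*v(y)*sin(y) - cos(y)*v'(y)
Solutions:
 v(y) = C1/cos(y)^2


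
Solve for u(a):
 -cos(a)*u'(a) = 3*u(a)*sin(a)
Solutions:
 u(a) = C1*cos(a)^3


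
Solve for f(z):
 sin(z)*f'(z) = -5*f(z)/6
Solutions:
 f(z) = C1*(cos(z) + 1)^(5/12)/(cos(z) - 1)^(5/12)


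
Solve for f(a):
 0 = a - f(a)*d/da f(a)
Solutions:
 f(a) = -sqrt(C1 + a^2)
 f(a) = sqrt(C1 + a^2)


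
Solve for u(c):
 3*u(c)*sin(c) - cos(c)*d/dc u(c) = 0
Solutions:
 u(c) = C1/cos(c)^3


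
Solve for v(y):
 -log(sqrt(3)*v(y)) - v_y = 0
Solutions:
 2*Integral(1/(2*log(_y) + log(3)), (_y, v(y))) = C1 - y


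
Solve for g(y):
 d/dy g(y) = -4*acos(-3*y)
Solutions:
 g(y) = C1 - 4*y*acos(-3*y) - 4*sqrt(1 - 9*y^2)/3


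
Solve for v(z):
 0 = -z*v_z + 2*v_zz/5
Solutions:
 v(z) = C1 + C2*erfi(sqrt(5)*z/2)


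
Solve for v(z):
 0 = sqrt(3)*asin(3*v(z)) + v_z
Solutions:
 Integral(1/asin(3*_y), (_y, v(z))) = C1 - sqrt(3)*z


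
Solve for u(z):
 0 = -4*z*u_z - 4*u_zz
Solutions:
 u(z) = C1 + C2*erf(sqrt(2)*z/2)


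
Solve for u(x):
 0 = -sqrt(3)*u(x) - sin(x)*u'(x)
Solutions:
 u(x) = C1*(cos(x) + 1)^(sqrt(3)/2)/(cos(x) - 1)^(sqrt(3)/2)


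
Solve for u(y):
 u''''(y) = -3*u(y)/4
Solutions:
 u(y) = (C1*sin(3^(1/4)*y/2) + C2*cos(3^(1/4)*y/2))*exp(-3^(1/4)*y/2) + (C3*sin(3^(1/4)*y/2) + C4*cos(3^(1/4)*y/2))*exp(3^(1/4)*y/2)


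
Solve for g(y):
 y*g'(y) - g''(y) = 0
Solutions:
 g(y) = C1 + C2*erfi(sqrt(2)*y/2)


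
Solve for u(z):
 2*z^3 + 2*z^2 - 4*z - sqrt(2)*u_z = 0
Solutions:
 u(z) = C1 + sqrt(2)*z^4/4 + sqrt(2)*z^3/3 - sqrt(2)*z^2


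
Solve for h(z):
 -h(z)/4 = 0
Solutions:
 h(z) = 0


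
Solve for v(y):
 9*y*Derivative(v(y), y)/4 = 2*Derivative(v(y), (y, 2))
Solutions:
 v(y) = C1 + C2*erfi(3*y/4)


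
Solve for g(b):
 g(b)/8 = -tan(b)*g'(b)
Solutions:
 g(b) = C1/sin(b)^(1/8)


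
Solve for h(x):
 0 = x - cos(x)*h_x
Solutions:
 h(x) = C1 + Integral(x/cos(x), x)


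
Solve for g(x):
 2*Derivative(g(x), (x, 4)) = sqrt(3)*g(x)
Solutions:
 g(x) = C1*exp(-2^(3/4)*3^(1/8)*x/2) + C2*exp(2^(3/4)*3^(1/8)*x/2) + C3*sin(2^(3/4)*3^(1/8)*x/2) + C4*cos(2^(3/4)*3^(1/8)*x/2)


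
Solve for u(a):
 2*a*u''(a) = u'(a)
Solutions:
 u(a) = C1 + C2*a^(3/2)


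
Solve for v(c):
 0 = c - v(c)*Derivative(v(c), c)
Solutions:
 v(c) = -sqrt(C1 + c^2)
 v(c) = sqrt(C1 + c^2)


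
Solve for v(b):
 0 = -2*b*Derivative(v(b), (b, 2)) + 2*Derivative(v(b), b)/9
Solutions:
 v(b) = C1 + C2*b^(10/9)


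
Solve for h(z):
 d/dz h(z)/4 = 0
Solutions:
 h(z) = C1


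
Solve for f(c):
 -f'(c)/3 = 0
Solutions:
 f(c) = C1


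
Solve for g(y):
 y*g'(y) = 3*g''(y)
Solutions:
 g(y) = C1 + C2*erfi(sqrt(6)*y/6)


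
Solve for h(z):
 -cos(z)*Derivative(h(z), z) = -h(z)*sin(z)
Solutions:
 h(z) = C1/cos(z)


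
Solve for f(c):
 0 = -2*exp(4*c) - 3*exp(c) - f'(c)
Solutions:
 f(c) = C1 - exp(4*c)/2 - 3*exp(c)


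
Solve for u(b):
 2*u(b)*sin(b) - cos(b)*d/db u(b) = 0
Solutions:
 u(b) = C1/cos(b)^2


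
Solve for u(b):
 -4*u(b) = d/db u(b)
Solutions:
 u(b) = C1*exp(-4*b)


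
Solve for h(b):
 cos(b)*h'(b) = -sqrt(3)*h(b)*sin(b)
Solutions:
 h(b) = C1*cos(b)^(sqrt(3))


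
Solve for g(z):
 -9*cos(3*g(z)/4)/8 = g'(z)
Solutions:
 9*z/8 - 2*log(sin(3*g(z)/4) - 1)/3 + 2*log(sin(3*g(z)/4) + 1)/3 = C1


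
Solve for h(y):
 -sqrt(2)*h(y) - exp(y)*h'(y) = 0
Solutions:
 h(y) = C1*exp(sqrt(2)*exp(-y))


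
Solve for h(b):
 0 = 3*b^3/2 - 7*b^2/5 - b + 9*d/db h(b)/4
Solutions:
 h(b) = C1 - b^4/6 + 28*b^3/135 + 2*b^2/9


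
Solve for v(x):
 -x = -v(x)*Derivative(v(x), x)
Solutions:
 v(x) = -sqrt(C1 + x^2)
 v(x) = sqrt(C1 + x^2)


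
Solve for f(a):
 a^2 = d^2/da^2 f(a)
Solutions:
 f(a) = C1 + C2*a + a^4/12


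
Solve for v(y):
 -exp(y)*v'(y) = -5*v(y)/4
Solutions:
 v(y) = C1*exp(-5*exp(-y)/4)


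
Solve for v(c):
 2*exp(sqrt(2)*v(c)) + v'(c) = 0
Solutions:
 v(c) = sqrt(2)*(2*log(1/(C1 + 2*c)) - log(2))/4


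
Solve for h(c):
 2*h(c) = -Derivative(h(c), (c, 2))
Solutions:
 h(c) = C1*sin(sqrt(2)*c) + C2*cos(sqrt(2)*c)


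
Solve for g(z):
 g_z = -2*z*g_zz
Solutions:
 g(z) = C1 + C2*sqrt(z)


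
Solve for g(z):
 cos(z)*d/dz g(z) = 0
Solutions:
 g(z) = C1


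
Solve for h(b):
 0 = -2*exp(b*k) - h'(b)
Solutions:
 h(b) = C1 - 2*exp(b*k)/k


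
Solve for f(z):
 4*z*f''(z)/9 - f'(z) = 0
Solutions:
 f(z) = C1 + C2*z^(13/4)


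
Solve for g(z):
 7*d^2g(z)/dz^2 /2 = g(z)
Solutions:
 g(z) = C1*exp(-sqrt(14)*z/7) + C2*exp(sqrt(14)*z/7)


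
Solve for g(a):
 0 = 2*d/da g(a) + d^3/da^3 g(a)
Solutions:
 g(a) = C1 + C2*sin(sqrt(2)*a) + C3*cos(sqrt(2)*a)


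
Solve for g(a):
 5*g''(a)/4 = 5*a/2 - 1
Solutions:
 g(a) = C1 + C2*a + a^3/3 - 2*a^2/5


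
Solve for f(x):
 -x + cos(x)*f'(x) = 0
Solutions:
 f(x) = C1 + Integral(x/cos(x), x)


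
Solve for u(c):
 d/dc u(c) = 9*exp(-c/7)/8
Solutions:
 u(c) = C1 - 63*exp(-c/7)/8


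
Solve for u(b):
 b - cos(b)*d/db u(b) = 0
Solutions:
 u(b) = C1 + Integral(b/cos(b), b)


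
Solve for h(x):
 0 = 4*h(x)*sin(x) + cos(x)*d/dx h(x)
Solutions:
 h(x) = C1*cos(x)^4


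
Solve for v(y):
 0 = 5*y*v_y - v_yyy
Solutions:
 v(y) = C1 + Integral(C2*airyai(5^(1/3)*y) + C3*airybi(5^(1/3)*y), y)


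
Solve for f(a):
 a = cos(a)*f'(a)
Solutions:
 f(a) = C1 + Integral(a/cos(a), a)


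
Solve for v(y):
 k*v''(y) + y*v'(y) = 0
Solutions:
 v(y) = C1 + C2*sqrt(k)*erf(sqrt(2)*y*sqrt(1/k)/2)


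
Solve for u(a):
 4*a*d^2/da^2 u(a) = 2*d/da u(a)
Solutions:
 u(a) = C1 + C2*a^(3/2)


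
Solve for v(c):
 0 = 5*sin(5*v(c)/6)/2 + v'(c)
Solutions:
 5*c/2 + 3*log(cos(5*v(c)/6) - 1)/5 - 3*log(cos(5*v(c)/6) + 1)/5 = C1


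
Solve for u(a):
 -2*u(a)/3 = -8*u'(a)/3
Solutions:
 u(a) = C1*exp(a/4)


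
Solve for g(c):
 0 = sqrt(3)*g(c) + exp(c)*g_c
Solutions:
 g(c) = C1*exp(sqrt(3)*exp(-c))


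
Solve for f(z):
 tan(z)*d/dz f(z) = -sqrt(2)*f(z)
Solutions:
 f(z) = C1/sin(z)^(sqrt(2))


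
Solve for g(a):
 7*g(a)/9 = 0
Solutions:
 g(a) = 0


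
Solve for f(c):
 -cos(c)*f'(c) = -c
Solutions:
 f(c) = C1 + Integral(c/cos(c), c)


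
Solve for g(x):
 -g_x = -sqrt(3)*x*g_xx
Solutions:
 g(x) = C1 + C2*x^(sqrt(3)/3 + 1)


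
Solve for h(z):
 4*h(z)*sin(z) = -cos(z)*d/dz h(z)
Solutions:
 h(z) = C1*cos(z)^4


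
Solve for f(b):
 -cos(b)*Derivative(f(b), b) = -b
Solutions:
 f(b) = C1 + Integral(b/cos(b), b)


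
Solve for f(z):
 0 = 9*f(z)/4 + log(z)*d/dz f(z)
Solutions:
 f(z) = C1*exp(-9*li(z)/4)


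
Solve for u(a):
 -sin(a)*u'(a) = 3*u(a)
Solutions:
 u(a) = C1*(cos(a) + 1)^(3/2)/(cos(a) - 1)^(3/2)


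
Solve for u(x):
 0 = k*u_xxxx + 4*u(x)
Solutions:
 u(x) = C1*exp(-sqrt(2)*x*(-1/k)^(1/4)) + C2*exp(sqrt(2)*x*(-1/k)^(1/4)) + C3*exp(-sqrt(2)*I*x*(-1/k)^(1/4)) + C4*exp(sqrt(2)*I*x*(-1/k)^(1/4))


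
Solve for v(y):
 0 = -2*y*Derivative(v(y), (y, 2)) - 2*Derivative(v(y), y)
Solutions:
 v(y) = C1 + C2*log(y)


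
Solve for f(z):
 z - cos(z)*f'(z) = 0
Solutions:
 f(z) = C1 + Integral(z/cos(z), z)


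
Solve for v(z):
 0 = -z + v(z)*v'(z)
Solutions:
 v(z) = -sqrt(C1 + z^2)
 v(z) = sqrt(C1 + z^2)


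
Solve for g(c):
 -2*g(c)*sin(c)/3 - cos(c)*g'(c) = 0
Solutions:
 g(c) = C1*cos(c)^(2/3)


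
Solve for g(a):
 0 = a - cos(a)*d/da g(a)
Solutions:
 g(a) = C1 + Integral(a/cos(a), a)


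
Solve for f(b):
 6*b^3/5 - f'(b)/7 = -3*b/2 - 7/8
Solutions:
 f(b) = C1 + 21*b^4/10 + 21*b^2/4 + 49*b/8


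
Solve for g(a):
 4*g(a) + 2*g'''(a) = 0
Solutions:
 g(a) = C3*exp(-2^(1/3)*a) + (C1*sin(2^(1/3)*sqrt(3)*a/2) + C2*cos(2^(1/3)*sqrt(3)*a/2))*exp(2^(1/3)*a/2)


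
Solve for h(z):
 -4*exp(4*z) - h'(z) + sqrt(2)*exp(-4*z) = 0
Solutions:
 h(z) = C1 - exp(4*z) - sqrt(2)*exp(-4*z)/4


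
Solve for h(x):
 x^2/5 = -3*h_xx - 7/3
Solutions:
 h(x) = C1 + C2*x - x^4/180 - 7*x^2/18


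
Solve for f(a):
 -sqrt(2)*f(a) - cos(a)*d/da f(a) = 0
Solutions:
 f(a) = C1*(sin(a) - 1)^(sqrt(2)/2)/(sin(a) + 1)^(sqrt(2)/2)


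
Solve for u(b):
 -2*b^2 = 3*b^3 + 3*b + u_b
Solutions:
 u(b) = C1 - 3*b^4/4 - 2*b^3/3 - 3*b^2/2


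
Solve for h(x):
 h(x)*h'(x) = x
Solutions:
 h(x) = -sqrt(C1 + x^2)
 h(x) = sqrt(C1 + x^2)


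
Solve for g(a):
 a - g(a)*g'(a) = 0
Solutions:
 g(a) = -sqrt(C1 + a^2)
 g(a) = sqrt(C1 + a^2)


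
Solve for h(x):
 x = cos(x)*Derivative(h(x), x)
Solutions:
 h(x) = C1 + Integral(x/cos(x), x)


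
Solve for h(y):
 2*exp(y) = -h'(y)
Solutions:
 h(y) = C1 - 2*exp(y)


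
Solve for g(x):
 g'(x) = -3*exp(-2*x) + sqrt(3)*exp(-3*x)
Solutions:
 g(x) = C1 + 3*exp(-2*x)/2 - sqrt(3)*exp(-3*x)/3


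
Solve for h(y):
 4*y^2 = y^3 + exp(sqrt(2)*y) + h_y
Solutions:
 h(y) = C1 - y^4/4 + 4*y^3/3 - sqrt(2)*exp(sqrt(2)*y)/2


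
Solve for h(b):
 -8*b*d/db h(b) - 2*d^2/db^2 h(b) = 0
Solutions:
 h(b) = C1 + C2*erf(sqrt(2)*b)


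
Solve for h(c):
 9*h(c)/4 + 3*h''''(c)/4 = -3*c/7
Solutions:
 h(c) = -4*c/21 + (C1*sin(sqrt(2)*3^(1/4)*c/2) + C2*cos(sqrt(2)*3^(1/4)*c/2))*exp(-sqrt(2)*3^(1/4)*c/2) + (C3*sin(sqrt(2)*3^(1/4)*c/2) + C4*cos(sqrt(2)*3^(1/4)*c/2))*exp(sqrt(2)*3^(1/4)*c/2)


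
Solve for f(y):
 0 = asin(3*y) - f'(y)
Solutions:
 f(y) = C1 + y*asin(3*y) + sqrt(1 - 9*y^2)/3


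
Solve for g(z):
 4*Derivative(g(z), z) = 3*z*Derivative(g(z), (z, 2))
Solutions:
 g(z) = C1 + C2*z^(7/3)


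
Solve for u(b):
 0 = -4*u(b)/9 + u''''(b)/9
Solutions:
 u(b) = C1*exp(-sqrt(2)*b) + C2*exp(sqrt(2)*b) + C3*sin(sqrt(2)*b) + C4*cos(sqrt(2)*b)


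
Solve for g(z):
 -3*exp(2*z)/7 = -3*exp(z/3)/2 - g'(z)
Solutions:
 g(z) = C1 - 9*exp(z/3)/2 + 3*exp(2*z)/14


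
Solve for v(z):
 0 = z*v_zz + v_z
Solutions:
 v(z) = C1 + C2*log(z)


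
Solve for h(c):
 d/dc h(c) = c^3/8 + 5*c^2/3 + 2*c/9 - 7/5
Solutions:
 h(c) = C1 + c^4/32 + 5*c^3/9 + c^2/9 - 7*c/5


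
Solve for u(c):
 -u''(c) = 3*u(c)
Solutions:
 u(c) = C1*sin(sqrt(3)*c) + C2*cos(sqrt(3)*c)


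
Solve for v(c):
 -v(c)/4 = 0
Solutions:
 v(c) = 0


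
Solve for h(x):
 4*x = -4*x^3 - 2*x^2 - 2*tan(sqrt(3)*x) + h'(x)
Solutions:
 h(x) = C1 + x^4 + 2*x^3/3 + 2*x^2 - 2*sqrt(3)*log(cos(sqrt(3)*x))/3


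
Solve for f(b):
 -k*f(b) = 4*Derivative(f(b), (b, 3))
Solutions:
 f(b) = C1*exp(2^(1/3)*b*(-k)^(1/3)/2) + C2*exp(2^(1/3)*b*(-k)^(1/3)*(-1 + sqrt(3)*I)/4) + C3*exp(-2^(1/3)*b*(-k)^(1/3)*(1 + sqrt(3)*I)/4)


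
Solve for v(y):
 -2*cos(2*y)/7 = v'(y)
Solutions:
 v(y) = C1 - sin(2*y)/7


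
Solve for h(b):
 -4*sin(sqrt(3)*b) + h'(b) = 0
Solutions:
 h(b) = C1 - 4*sqrt(3)*cos(sqrt(3)*b)/3


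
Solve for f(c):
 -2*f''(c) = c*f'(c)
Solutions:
 f(c) = C1 + C2*erf(c/2)


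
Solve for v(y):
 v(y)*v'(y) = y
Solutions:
 v(y) = -sqrt(C1 + y^2)
 v(y) = sqrt(C1 + y^2)


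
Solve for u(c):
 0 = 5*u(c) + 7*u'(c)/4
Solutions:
 u(c) = C1*exp(-20*c/7)


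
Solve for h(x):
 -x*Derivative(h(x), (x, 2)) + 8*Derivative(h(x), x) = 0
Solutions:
 h(x) = C1 + C2*x^9


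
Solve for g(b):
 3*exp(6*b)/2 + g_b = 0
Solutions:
 g(b) = C1 - exp(6*b)/4


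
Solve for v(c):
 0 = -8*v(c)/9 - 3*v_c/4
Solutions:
 v(c) = C1*exp(-32*c/27)


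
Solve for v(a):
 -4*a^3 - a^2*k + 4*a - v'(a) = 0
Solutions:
 v(a) = C1 - a^4 - a^3*k/3 + 2*a^2


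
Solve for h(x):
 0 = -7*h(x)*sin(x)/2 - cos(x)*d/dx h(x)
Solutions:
 h(x) = C1*cos(x)^(7/2)


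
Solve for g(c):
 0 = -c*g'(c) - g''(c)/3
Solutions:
 g(c) = C1 + C2*erf(sqrt(6)*c/2)


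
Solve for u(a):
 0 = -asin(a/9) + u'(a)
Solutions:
 u(a) = C1 + a*asin(a/9) + sqrt(81 - a^2)


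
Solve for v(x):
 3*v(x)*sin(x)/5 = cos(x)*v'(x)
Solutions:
 v(x) = C1/cos(x)^(3/5)


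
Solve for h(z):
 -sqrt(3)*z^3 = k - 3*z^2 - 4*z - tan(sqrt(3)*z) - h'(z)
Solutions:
 h(z) = C1 + k*z + sqrt(3)*z^4/4 - z^3 - 2*z^2 + sqrt(3)*log(cos(sqrt(3)*z))/3


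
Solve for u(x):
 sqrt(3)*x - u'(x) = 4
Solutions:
 u(x) = C1 + sqrt(3)*x^2/2 - 4*x


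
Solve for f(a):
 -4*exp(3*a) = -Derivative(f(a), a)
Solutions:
 f(a) = C1 + 4*exp(3*a)/3


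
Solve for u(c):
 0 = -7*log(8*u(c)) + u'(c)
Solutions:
 -Integral(1/(log(_y) + 3*log(2)), (_y, u(c)))/7 = C1 - c


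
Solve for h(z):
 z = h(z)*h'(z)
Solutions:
 h(z) = -sqrt(C1 + z^2)
 h(z) = sqrt(C1 + z^2)


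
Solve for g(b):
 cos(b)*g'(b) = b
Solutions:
 g(b) = C1 + Integral(b/cos(b), b)


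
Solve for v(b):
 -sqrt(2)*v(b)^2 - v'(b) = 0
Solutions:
 v(b) = 1/(C1 + sqrt(2)*b)


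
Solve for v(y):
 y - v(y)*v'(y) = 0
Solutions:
 v(y) = -sqrt(C1 + y^2)
 v(y) = sqrt(C1 + y^2)


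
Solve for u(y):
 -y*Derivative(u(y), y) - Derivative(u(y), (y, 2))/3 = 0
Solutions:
 u(y) = C1 + C2*erf(sqrt(6)*y/2)


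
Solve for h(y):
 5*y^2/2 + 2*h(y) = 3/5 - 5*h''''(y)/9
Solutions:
 h(y) = -5*y^2/4 + (C1*sin(10^(3/4)*sqrt(3)*y/10) + C2*cos(10^(3/4)*sqrt(3)*y/10))*exp(-10^(3/4)*sqrt(3)*y/10) + (C3*sin(10^(3/4)*sqrt(3)*y/10) + C4*cos(10^(3/4)*sqrt(3)*y/10))*exp(10^(3/4)*sqrt(3)*y/10) + 3/10


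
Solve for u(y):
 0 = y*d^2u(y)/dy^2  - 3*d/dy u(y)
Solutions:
 u(y) = C1 + C2*y^4


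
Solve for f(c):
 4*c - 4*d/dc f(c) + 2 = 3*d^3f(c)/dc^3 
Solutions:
 f(c) = C1 + C2*sin(2*sqrt(3)*c/3) + C3*cos(2*sqrt(3)*c/3) + c^2/2 + c/2


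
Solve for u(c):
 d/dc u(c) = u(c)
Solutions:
 u(c) = C1*exp(c)


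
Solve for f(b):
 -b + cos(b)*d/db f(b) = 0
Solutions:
 f(b) = C1 + Integral(b/cos(b), b)


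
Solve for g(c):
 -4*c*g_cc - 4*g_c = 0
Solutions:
 g(c) = C1 + C2*log(c)


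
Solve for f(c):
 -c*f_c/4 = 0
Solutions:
 f(c) = C1


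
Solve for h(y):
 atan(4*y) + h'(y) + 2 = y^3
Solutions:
 h(y) = C1 + y^4/4 - y*atan(4*y) - 2*y + log(16*y^2 + 1)/8


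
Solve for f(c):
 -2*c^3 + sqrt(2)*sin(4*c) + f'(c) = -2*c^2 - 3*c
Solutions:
 f(c) = C1 + c^4/2 - 2*c^3/3 - 3*c^2/2 + sqrt(2)*cos(4*c)/4


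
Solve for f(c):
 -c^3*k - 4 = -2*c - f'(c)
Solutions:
 f(c) = C1 + c^4*k/4 - c^2 + 4*c


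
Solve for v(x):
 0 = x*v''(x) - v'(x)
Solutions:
 v(x) = C1 + C2*x^2


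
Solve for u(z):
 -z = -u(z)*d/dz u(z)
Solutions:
 u(z) = -sqrt(C1 + z^2)
 u(z) = sqrt(C1 + z^2)


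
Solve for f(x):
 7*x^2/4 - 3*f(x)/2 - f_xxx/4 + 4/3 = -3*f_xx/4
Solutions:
 f(x) = C1*exp(x*(1/(2*(sqrt(3) + 2)^(1/3)) + (sqrt(3) + 2)^(1/3)/2 + 1))*sin(sqrt(3)*x*(-(sqrt(3) + 2)^(1/3) + (sqrt(3) + 2)^(-1/3))/2) + C2*exp(x*(1/(2*(sqrt(3) + 2)^(1/3)) + (sqrt(3) + 2)^(1/3)/2 + 1))*cos(sqrt(3)*x*(-(sqrt(3) + 2)^(1/3) + (sqrt(3) + 2)^(-1/3))/2) + C3*exp(x*(-(sqrt(3) + 2)^(1/3) - 1/(sqrt(3) + 2)^(1/3) + 1)) + 7*x^2/6 + 37/18


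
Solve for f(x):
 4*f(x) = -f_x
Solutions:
 f(x) = C1*exp(-4*x)


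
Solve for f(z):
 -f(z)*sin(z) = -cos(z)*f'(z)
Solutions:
 f(z) = C1/cos(z)


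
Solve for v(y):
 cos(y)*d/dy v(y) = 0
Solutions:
 v(y) = C1


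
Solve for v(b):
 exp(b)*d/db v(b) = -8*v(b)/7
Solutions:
 v(b) = C1*exp(8*exp(-b)/7)


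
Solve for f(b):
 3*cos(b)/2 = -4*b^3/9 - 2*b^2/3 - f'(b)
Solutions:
 f(b) = C1 - b^4/9 - 2*b^3/9 - 3*sin(b)/2


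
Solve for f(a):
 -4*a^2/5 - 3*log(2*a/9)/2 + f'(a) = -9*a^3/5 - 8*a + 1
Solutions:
 f(a) = C1 - 9*a^4/20 + 4*a^3/15 - 4*a^2 + 3*a*log(a)/2 - 3*a*log(3) - a/2 + 3*a*log(2)/2


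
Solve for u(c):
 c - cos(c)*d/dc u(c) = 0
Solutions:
 u(c) = C1 + Integral(c/cos(c), c)


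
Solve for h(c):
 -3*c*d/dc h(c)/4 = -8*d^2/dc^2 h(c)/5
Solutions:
 h(c) = C1 + C2*erfi(sqrt(15)*c/8)


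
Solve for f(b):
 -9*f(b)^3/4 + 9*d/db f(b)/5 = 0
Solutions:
 f(b) = -sqrt(2)*sqrt(-1/(C1 + 5*b))
 f(b) = sqrt(2)*sqrt(-1/(C1 + 5*b))


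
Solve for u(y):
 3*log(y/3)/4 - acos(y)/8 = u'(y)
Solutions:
 u(y) = C1 + 3*y*log(y)/4 - y*acos(y)/8 - 3*y*log(3)/4 - 3*y/4 + sqrt(1 - y^2)/8


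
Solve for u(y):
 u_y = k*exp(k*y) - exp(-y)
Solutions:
 u(y) = C1 + exp(k*y) + exp(-y)


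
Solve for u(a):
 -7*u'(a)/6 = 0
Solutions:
 u(a) = C1


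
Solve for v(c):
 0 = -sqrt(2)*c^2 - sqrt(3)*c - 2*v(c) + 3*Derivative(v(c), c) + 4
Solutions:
 v(c) = C1*exp(2*c/3) - sqrt(2)*c^2/2 - 3*sqrt(2)*c/2 - sqrt(3)*c/2 - 9*sqrt(2)/4 - 3*sqrt(3)/4 + 2


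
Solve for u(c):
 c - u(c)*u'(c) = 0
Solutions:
 u(c) = -sqrt(C1 + c^2)
 u(c) = sqrt(C1 + c^2)


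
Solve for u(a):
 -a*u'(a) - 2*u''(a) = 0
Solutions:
 u(a) = C1 + C2*erf(a/2)


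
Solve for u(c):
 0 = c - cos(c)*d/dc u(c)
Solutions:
 u(c) = C1 + Integral(c/cos(c), c)


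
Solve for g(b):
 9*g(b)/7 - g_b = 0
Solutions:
 g(b) = C1*exp(9*b/7)


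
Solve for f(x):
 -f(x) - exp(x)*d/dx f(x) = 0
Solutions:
 f(x) = C1*exp(exp(-x))


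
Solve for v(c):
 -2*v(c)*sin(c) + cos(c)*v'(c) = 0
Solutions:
 v(c) = C1/cos(c)^2


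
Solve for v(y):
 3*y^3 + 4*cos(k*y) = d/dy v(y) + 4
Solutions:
 v(y) = C1 + 3*y^4/4 - 4*y + 4*sin(k*y)/k


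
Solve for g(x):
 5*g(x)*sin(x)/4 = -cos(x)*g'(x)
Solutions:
 g(x) = C1*cos(x)^(5/4)


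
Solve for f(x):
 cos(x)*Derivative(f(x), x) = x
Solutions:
 f(x) = C1 + Integral(x/cos(x), x)


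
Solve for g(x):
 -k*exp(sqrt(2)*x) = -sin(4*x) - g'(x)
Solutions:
 g(x) = C1 + sqrt(2)*k*exp(sqrt(2)*x)/2 + cos(4*x)/4


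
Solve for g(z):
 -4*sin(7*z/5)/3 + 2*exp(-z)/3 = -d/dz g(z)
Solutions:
 g(z) = C1 - 20*cos(7*z/5)/21 + 2*exp(-z)/3


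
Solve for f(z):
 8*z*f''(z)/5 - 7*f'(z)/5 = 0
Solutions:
 f(z) = C1 + C2*z^(15/8)


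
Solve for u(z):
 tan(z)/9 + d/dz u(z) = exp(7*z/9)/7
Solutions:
 u(z) = C1 + 9*exp(7*z/9)/49 + log(cos(z))/9


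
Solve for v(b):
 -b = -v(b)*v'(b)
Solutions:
 v(b) = -sqrt(C1 + b^2)
 v(b) = sqrt(C1 + b^2)


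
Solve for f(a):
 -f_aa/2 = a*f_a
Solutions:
 f(a) = C1 + C2*erf(a)


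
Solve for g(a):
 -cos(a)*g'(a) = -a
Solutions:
 g(a) = C1 + Integral(a/cos(a), a)


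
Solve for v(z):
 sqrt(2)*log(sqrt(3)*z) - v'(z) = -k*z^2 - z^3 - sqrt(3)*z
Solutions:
 v(z) = C1 + k*z^3/3 + z^4/4 + sqrt(3)*z^2/2 + sqrt(2)*z*log(z) - sqrt(2)*z + sqrt(2)*z*log(3)/2


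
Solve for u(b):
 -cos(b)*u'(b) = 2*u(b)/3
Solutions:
 u(b) = C1*(sin(b) - 1)^(1/3)/(sin(b) + 1)^(1/3)


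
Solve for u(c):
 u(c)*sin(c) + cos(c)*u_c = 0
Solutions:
 u(c) = C1*cos(c)


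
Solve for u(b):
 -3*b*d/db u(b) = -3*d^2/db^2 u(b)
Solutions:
 u(b) = C1 + C2*erfi(sqrt(2)*b/2)


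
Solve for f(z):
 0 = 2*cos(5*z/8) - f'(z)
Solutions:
 f(z) = C1 + 16*sin(5*z/8)/5


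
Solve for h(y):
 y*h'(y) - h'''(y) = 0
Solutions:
 h(y) = C1 + Integral(C2*airyai(y) + C3*airybi(y), y)


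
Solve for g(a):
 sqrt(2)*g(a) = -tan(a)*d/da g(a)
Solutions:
 g(a) = C1/sin(a)^(sqrt(2))


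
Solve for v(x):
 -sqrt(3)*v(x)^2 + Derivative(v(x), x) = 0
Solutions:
 v(x) = -1/(C1 + sqrt(3)*x)


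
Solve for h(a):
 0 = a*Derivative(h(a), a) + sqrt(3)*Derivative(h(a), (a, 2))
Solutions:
 h(a) = C1 + C2*erf(sqrt(2)*3^(3/4)*a/6)


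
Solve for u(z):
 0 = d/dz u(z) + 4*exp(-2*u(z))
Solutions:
 u(z) = log(-sqrt(C1 - 8*z))
 u(z) = log(C1 - 8*z)/2


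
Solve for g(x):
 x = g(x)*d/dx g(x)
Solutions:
 g(x) = -sqrt(C1 + x^2)
 g(x) = sqrt(C1 + x^2)


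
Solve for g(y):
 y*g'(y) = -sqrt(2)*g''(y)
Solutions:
 g(y) = C1 + C2*erf(2^(1/4)*y/2)


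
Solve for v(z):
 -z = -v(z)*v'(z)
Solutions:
 v(z) = -sqrt(C1 + z^2)
 v(z) = sqrt(C1 + z^2)


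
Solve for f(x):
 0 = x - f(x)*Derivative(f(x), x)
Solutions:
 f(x) = -sqrt(C1 + x^2)
 f(x) = sqrt(C1 + x^2)


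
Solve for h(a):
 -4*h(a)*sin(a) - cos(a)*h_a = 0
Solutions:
 h(a) = C1*cos(a)^4


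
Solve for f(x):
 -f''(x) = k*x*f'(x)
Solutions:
 f(x) = Piecewise((-sqrt(2)*sqrt(pi)*C1*erf(sqrt(2)*sqrt(k)*x/2)/(2*sqrt(k)) - C2, (k > 0) | (k < 0)), (-C1*x - C2, True))


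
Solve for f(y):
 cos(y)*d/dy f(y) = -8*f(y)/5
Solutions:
 f(y) = C1*(sin(y) - 1)^(4/5)/(sin(y) + 1)^(4/5)


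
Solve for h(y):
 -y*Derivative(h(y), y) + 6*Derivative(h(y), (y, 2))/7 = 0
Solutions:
 h(y) = C1 + C2*erfi(sqrt(21)*y/6)


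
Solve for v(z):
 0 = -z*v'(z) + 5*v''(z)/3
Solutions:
 v(z) = C1 + C2*erfi(sqrt(30)*z/10)


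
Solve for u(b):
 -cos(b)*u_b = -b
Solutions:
 u(b) = C1 + Integral(b/cos(b), b)


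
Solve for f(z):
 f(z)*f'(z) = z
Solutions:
 f(z) = -sqrt(C1 + z^2)
 f(z) = sqrt(C1 + z^2)


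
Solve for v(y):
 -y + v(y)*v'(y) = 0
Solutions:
 v(y) = -sqrt(C1 + y^2)
 v(y) = sqrt(C1 + y^2)


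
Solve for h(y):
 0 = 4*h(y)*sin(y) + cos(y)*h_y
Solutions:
 h(y) = C1*cos(y)^4


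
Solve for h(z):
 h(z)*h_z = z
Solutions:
 h(z) = -sqrt(C1 + z^2)
 h(z) = sqrt(C1 + z^2)


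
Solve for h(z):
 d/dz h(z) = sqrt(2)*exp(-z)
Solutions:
 h(z) = C1 - sqrt(2)*exp(-z)


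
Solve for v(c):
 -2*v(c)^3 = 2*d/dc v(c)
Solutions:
 v(c) = -sqrt(2)*sqrt(-1/(C1 - c))/2
 v(c) = sqrt(2)*sqrt(-1/(C1 - c))/2


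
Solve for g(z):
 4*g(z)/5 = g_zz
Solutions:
 g(z) = C1*exp(-2*sqrt(5)*z/5) + C2*exp(2*sqrt(5)*z/5)


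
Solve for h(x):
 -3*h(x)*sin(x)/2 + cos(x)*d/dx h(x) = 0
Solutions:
 h(x) = C1/cos(x)^(3/2)


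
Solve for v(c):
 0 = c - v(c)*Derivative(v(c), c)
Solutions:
 v(c) = -sqrt(C1 + c^2)
 v(c) = sqrt(C1 + c^2)


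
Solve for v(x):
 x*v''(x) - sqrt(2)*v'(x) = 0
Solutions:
 v(x) = C1 + C2*x^(1 + sqrt(2))


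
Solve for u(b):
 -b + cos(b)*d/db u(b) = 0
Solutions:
 u(b) = C1 + Integral(b/cos(b), b)


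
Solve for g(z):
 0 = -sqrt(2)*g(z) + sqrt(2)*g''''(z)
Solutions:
 g(z) = C1*exp(-z) + C2*exp(z) + C3*sin(z) + C4*cos(z)


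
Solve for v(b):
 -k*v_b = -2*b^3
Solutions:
 v(b) = C1 + b^4/(2*k)


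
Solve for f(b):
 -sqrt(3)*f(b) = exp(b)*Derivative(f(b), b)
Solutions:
 f(b) = C1*exp(sqrt(3)*exp(-b))


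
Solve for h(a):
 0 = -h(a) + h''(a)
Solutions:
 h(a) = C1*exp(-a) + C2*exp(a)


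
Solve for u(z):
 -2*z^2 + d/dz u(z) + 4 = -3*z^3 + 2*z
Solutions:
 u(z) = C1 - 3*z^4/4 + 2*z^3/3 + z^2 - 4*z


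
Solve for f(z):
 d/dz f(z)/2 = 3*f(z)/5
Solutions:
 f(z) = C1*exp(6*z/5)


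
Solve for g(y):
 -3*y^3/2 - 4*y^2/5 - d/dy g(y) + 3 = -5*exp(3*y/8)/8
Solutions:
 g(y) = C1 - 3*y^4/8 - 4*y^3/15 + 3*y + 5*exp(3*y/8)/3


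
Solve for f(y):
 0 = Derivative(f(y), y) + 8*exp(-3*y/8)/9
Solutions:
 f(y) = C1 + 64*exp(-3*y/8)/27


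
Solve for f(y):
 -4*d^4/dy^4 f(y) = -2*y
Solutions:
 f(y) = C1 + C2*y + C3*y^2 + C4*y^3 + y^5/240


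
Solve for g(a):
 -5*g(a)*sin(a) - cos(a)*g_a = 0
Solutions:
 g(a) = C1*cos(a)^5


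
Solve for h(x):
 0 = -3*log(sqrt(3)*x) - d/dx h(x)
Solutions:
 h(x) = C1 - 3*x*log(x) - 3*x*log(3)/2 + 3*x


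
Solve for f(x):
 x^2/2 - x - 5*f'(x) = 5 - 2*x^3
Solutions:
 f(x) = C1 + x^4/10 + x^3/30 - x^2/10 - x


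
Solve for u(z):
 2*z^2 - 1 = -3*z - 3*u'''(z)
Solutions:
 u(z) = C1 + C2*z + C3*z^2 - z^5/90 - z^4/24 + z^3/18


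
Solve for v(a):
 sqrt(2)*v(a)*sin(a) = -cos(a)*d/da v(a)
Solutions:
 v(a) = C1*cos(a)^(sqrt(2))


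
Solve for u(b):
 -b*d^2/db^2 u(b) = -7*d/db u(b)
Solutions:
 u(b) = C1 + C2*b^8


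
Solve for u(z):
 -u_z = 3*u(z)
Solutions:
 u(z) = C1*exp(-3*z)


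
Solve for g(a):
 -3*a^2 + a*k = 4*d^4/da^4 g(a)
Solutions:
 g(a) = C1 + C2*a + C3*a^2 + C4*a^3 - a^6/480 + a^5*k/480


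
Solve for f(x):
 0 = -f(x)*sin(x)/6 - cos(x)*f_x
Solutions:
 f(x) = C1*cos(x)^(1/6)


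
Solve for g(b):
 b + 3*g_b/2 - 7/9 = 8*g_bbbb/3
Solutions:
 g(b) = C1 + C4*exp(6^(2/3)*b/4) - b^2/3 + 14*b/27 + (C2*sin(3*2^(2/3)*3^(1/6)*b/8) + C3*cos(3*2^(2/3)*3^(1/6)*b/8))*exp(-6^(2/3)*b/8)


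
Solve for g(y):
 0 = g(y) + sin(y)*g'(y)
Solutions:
 g(y) = C1*sqrt(cos(y) + 1)/sqrt(cos(y) - 1)


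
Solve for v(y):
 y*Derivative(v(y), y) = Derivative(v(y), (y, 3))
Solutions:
 v(y) = C1 + Integral(C2*airyai(y) + C3*airybi(y), y)


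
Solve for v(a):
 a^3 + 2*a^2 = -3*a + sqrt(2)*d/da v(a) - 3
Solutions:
 v(a) = C1 + sqrt(2)*a^4/8 + sqrt(2)*a^3/3 + 3*sqrt(2)*a^2/4 + 3*sqrt(2)*a/2


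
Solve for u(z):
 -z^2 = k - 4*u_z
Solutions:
 u(z) = C1 + k*z/4 + z^3/12


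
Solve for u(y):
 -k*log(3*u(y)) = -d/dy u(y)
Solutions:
 Integral(1/(log(_y) + log(3)), (_y, u(y))) = C1 + k*y


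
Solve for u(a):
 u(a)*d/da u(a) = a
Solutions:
 u(a) = -sqrt(C1 + a^2)
 u(a) = sqrt(C1 + a^2)


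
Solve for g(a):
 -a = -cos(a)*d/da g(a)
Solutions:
 g(a) = C1 + Integral(a/cos(a), a)


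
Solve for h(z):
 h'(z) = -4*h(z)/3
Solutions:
 h(z) = C1*exp(-4*z/3)


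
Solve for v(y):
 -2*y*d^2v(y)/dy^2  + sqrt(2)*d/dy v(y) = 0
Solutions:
 v(y) = C1 + C2*y^(sqrt(2)/2 + 1)


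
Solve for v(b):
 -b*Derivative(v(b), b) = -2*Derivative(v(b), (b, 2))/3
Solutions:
 v(b) = C1 + C2*erfi(sqrt(3)*b/2)


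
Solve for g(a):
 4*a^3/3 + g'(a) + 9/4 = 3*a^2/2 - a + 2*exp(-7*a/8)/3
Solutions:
 g(a) = C1 - a^4/3 + a^3/2 - a^2/2 - 9*a/4 - 16*exp(-7*a/8)/21


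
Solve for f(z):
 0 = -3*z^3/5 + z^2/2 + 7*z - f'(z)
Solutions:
 f(z) = C1 - 3*z^4/20 + z^3/6 + 7*z^2/2


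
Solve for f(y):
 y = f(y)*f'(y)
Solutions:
 f(y) = -sqrt(C1 + y^2)
 f(y) = sqrt(C1 + y^2)


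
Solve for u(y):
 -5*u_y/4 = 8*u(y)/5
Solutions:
 u(y) = C1*exp(-32*y/25)


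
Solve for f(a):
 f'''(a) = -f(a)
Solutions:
 f(a) = C3*exp(-a) + (C1*sin(sqrt(3)*a/2) + C2*cos(sqrt(3)*a/2))*exp(a/2)


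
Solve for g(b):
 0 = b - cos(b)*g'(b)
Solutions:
 g(b) = C1 + Integral(b/cos(b), b)


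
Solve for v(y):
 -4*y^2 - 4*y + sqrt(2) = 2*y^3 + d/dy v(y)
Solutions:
 v(y) = C1 - y^4/2 - 4*y^3/3 - 2*y^2 + sqrt(2)*y


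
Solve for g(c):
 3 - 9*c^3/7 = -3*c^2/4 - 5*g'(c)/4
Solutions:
 g(c) = C1 + 9*c^4/35 - c^3/5 - 12*c/5


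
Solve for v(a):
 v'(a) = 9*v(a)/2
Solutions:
 v(a) = C1*exp(9*a/2)


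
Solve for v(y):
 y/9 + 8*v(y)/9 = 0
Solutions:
 v(y) = -y/8


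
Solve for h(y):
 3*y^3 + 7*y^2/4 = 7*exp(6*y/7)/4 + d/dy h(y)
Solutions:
 h(y) = C1 + 3*y^4/4 + 7*y^3/12 - 49*exp(6*y/7)/24


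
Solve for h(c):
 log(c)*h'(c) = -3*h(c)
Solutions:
 h(c) = C1*exp(-3*li(c))


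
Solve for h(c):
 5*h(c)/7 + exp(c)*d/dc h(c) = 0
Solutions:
 h(c) = C1*exp(5*exp(-c)/7)


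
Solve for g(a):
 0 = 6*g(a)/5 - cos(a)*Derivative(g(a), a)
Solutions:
 g(a) = C1*(sin(a) + 1)^(3/5)/(sin(a) - 1)^(3/5)


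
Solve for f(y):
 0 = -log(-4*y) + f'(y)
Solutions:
 f(y) = C1 + y*log(-y) + y*(-1 + 2*log(2))


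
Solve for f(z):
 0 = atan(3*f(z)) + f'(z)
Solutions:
 Integral(1/atan(3*_y), (_y, f(z))) = C1 - z


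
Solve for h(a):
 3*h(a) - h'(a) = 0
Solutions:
 h(a) = C1*exp(3*a)


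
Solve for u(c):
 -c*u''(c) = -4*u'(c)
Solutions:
 u(c) = C1 + C2*c^5


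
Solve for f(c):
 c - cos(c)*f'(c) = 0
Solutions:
 f(c) = C1 + Integral(c/cos(c), c)


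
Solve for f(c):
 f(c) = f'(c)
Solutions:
 f(c) = C1*exp(c)


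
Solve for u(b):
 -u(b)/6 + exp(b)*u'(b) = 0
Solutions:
 u(b) = C1*exp(-exp(-b)/6)


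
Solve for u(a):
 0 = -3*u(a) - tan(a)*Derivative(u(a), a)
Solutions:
 u(a) = C1/sin(a)^3


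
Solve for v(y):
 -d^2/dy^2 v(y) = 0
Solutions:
 v(y) = C1 + C2*y


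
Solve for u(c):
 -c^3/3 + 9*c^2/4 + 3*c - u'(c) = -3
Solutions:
 u(c) = C1 - c^4/12 + 3*c^3/4 + 3*c^2/2 + 3*c


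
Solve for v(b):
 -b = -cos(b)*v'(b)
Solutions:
 v(b) = C1 + Integral(b/cos(b), b)


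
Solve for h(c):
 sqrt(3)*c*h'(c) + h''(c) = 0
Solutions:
 h(c) = C1 + C2*erf(sqrt(2)*3^(1/4)*c/2)


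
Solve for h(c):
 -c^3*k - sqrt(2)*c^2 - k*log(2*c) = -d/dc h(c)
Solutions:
 h(c) = C1 + c^4*k/4 + sqrt(2)*c^3/3 + c*k*log(c) - c*k + c*k*log(2)


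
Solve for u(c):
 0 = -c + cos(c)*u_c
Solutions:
 u(c) = C1 + Integral(c/cos(c), c)


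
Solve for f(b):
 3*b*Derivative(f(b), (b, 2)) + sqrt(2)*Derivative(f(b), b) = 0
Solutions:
 f(b) = C1 + C2*b^(1 - sqrt(2)/3)


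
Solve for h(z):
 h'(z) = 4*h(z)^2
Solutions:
 h(z) = -1/(C1 + 4*z)


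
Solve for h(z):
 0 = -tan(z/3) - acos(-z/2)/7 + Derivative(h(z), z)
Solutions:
 h(z) = C1 + z*acos(-z/2)/7 + sqrt(4 - z^2)/7 - 3*log(cos(z/3))


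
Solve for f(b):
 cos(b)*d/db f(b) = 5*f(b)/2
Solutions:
 f(b) = C1*(sin(b) + 1)^(5/4)/(sin(b) - 1)^(5/4)


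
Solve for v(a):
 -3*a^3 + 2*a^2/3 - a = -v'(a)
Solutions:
 v(a) = C1 + 3*a^4/4 - 2*a^3/9 + a^2/2


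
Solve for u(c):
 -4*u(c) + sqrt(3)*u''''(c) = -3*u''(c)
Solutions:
 u(c) = C1*exp(-sqrt(2)*3^(3/4)*c*sqrt(-3 + sqrt(9 + 16*sqrt(3)))/6) + C2*exp(sqrt(2)*3^(3/4)*c*sqrt(-3 + sqrt(9 + 16*sqrt(3)))/6) + C3*sin(sqrt(2)*3^(3/4)*c*sqrt(3 + sqrt(9 + 16*sqrt(3)))/6) + C4*cosh(sqrt(2)*3^(3/4)*c*sqrt(-sqrt(9 + 16*sqrt(3)) - 3)/6)


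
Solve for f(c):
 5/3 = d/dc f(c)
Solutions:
 f(c) = C1 + 5*c/3


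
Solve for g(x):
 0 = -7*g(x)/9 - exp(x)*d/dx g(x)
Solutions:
 g(x) = C1*exp(7*exp(-x)/9)


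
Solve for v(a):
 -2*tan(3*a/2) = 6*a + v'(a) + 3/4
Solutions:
 v(a) = C1 - 3*a^2 - 3*a/4 + 4*log(cos(3*a/2))/3


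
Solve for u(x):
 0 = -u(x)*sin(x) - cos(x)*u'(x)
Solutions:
 u(x) = C1*cos(x)


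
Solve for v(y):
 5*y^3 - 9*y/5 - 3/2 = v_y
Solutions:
 v(y) = C1 + 5*y^4/4 - 9*y^2/10 - 3*y/2


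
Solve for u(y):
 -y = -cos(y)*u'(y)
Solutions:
 u(y) = C1 + Integral(y/cos(y), y)


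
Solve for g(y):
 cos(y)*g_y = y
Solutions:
 g(y) = C1 + Integral(y/cos(y), y)


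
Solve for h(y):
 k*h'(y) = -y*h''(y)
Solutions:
 h(y) = C1 + y^(1 - re(k))*(C2*sin(log(y)*Abs(im(k))) + C3*cos(log(y)*im(k)))


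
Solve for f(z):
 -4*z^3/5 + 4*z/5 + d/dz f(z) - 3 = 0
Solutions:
 f(z) = C1 + z^4/5 - 2*z^2/5 + 3*z


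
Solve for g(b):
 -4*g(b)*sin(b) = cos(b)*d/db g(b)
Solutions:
 g(b) = C1*cos(b)^4


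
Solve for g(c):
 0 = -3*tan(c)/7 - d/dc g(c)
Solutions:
 g(c) = C1 + 3*log(cos(c))/7


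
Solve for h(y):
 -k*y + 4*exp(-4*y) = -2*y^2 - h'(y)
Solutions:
 h(y) = C1 + k*y^2/2 - 2*y^3/3 + exp(-4*y)
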